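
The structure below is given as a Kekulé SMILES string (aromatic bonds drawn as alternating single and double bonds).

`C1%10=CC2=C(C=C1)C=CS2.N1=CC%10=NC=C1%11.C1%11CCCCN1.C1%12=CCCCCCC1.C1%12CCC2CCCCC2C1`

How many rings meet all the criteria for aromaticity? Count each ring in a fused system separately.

3

The SMILES encodes a six-membered carbon ring with three alternating C=C double bonds, fused to a five-membered ring containing one sulfur and two C=C double bonds; a six-membered ring with nitrogens at positions 1 and 4 and three alternating double bonds; a six-membered saturated ring of five carbons and one N–H nitrogen; an eight-membered carbon ring with one C=C double bond; two fused six-membered saturated carbon rings.
The fused 6/5-membered bicyclic (with one sulfur) is a single π system with 9 sp² atoms and 10 π electrons from ring double bonds plus a heteroatom lone pair. 10 = 4(2)+2, so the system is aromatic and both rings count as aromatic (benzothiophene).
The 6-membered ring with two nitrogens (1,4) is fully conjugated (every ring atom contributes a p orbital); 3 ring double bonds give 6 π electrons. That satisfies 4n+2 with n=1, so it is aromatic (pyrazine).
The 6-membered ring with one N–H has only sp³ atoms, so it is not fully conjugated — not aromatic (piperidine).
The 8-membered ring has six sp³ carbons, so it is not fully conjugated — not aromatic (cyclooctene).
The 6-membered ring has only sp³ atoms, so it is not fully conjugated — not aromatic (cyclohexane ring).
The second 6-membered ring has only sp³ atoms, so it is not fully conjugated — not aromatic (cyclohexane ring).
3 of the 7 rings are aromatic. Total: 3.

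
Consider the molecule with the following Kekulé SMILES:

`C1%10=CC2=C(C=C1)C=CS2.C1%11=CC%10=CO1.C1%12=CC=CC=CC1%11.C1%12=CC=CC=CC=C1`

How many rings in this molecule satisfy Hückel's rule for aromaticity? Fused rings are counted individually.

3

The SMILES encodes a six-membered carbon ring with three alternating C=C double bonds, fused to a five-membered ring containing one sulfur and two C=C double bonds; a five-membered ring of four carbons and one oxygen, with two C=C double bonds; a seven-membered carbon ring with three C=C double bonds and one sp³ carbon; an eight-membered carbon ring with four alternating C=C double bonds.
The fused 6/5-membered bicyclic (with one sulfur) is a single π system with 9 sp² atoms and 10 π electrons from ring double bonds plus a heteroatom lone pair. 10 = 4(2)+2, so the system is aromatic and both rings count as aromatic (benzothiophene).
The 5-membered ring with one oxygen has a continuous p-orbital overlap around the ring; 2 ring double bonds (4 π electrons) plus a heteroatom lone pair (2) give 6 π electrons. That satisfies 4n+2 with n=1, so it is aromatic (furan).
The 7-membered ring has one sp³ carbon, so it is not fully conjugated — not aromatic (cycloheptatriene).
The 8-membered ring has only sp² ring atoms; a planar conformation would have a fully conjugated π system of 8 electrons. But 8 = 4(2), which is 4n not 4n+2, so it is not aromatic (cyclooctatetraene) — cyclooctatetraene distorts into a non-planar tub to avoid antiaromaticity.
3 of the 5 rings are aromatic. Total: 3.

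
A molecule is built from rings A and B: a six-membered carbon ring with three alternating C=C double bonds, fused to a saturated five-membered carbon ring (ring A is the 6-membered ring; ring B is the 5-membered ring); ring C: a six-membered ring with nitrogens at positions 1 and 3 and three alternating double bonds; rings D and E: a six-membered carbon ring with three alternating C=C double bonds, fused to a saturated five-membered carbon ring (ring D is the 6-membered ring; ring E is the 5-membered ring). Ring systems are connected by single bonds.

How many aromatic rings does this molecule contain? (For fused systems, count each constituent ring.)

3

Ring A has a continuous p-orbital overlap around the ring; 3 ring double bonds give 6 π electrons. That satisfies 4n+2 with n=1, so ring A is aromatic (benzene ring).
Ring B has three sp³ carbons, so it is not fully conjugated — not aromatic (cyclopentane ring).
Ring C is planar and fully conjugated; 3 ring double bonds give 6 π electrons. That satisfies 4n+2 with n=1, so ring C is aromatic (pyrimidine).
Ring D is fully conjugated (every ring atom contributes a p orbital); 3 ring double bonds give 6 π electrons. Since 6 = 4n+2 (n=1), ring D is aromatic (benzene ring).
Ring E has three sp³ carbons, so it is not fully conjugated — not aromatic (cyclopentane ring).
Aromatic: A, C, D. Total: 3.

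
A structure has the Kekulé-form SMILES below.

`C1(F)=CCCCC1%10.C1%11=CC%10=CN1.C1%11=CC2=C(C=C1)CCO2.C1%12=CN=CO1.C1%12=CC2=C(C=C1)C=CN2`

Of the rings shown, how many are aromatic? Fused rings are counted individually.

5

The SMILES encodes a six-membered carbon ring with one C=C double bond; a five-membered ring of four carbons and one nitrogen bearing a hydrogen, with two C=C double bonds; a six-membered carbon ring with three alternating C=C double bonds, fused to a five-membered ring containing one oxygen and two sp³ carbons; a five-membered ring with an oxygen at position 1 and a nitrogen at position 3 (in a C=N bond), with two double bonds; a six-membered carbon ring with three alternating C=C double bonds, fused to a five-membered ring containing one N–H nitrogen and two C=C double bonds.
The 6-membered ring has four sp³ carbons, so it is not fully conjugated — not aromatic (cyclohexene).
The 5-membered ring with one N–H is fully conjugated (every ring atom contributes a p orbital); 2 ring double bonds (4 π electrons) plus a heteroatom lone pair (2) give 6 π electrons. That satisfies 4n+2 with n=1, so it is aromatic (pyrrole).
The second 6-membered ring is planar and fully conjugated; 3 ring double bonds give 6 π electrons. Since 6 = 4n+2 (n=1), it is aromatic (benzene ring).
The 5-membered ring with one oxygen has two sp³ carbons, so it is not fully conjugated — not aromatic (oxolane ring).
The 5-membered ring with one oxygen and one =N– has a continuous p-orbital overlap around the ring; 2 ring double bonds (4 π electrons) plus a heteroatom lone pair (2) give 6 π electrons. 6 = 4(1)+2, so it is aromatic (oxazole).
The fused 6/5-membered bicyclic (with one N–H) is a single π system with 9 sp² atoms and 10 π electrons from ring double bonds plus a heteroatom lone pair. 10 = 4(2)+2, so the system is aromatic and both rings count as aromatic (indole).
5 of the 7 rings are aromatic. Total: 5.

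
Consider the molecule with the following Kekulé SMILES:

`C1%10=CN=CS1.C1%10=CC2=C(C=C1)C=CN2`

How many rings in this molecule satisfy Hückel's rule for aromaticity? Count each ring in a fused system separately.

The SMILES encodes a five-membered ring with a sulfur at position 1 and a nitrogen at position 3 (in a C=N bond), with two double bonds; a six-membered carbon ring with three alternating C=C double bonds, fused to a five-membered ring containing one N–H nitrogen and two C=C double bonds.
The 5-membered ring with one sulfur and one =N– has a continuous p-orbital overlap around the ring; 2 ring double bonds (4 π electrons) plus a heteroatom lone pair (2) give 6 π electrons. 6 = 4(1)+2, so it is aromatic (thiazole).
The fused 6/5-membered bicyclic (with one N–H) is a single π system with 9 sp² atoms and 10 π electrons from ring double bonds plus a heteroatom lone pair. 10 = 4(2)+2, so the system is aromatic and both rings count as aromatic (indole).
3 of the 3 rings are aromatic. Total: 3.

3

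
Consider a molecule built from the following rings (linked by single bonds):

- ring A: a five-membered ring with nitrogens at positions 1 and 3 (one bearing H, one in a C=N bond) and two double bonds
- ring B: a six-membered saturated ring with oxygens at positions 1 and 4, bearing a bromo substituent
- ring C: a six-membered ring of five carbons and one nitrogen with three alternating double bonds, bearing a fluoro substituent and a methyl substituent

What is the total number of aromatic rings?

Ring A has a continuous p-orbital overlap around the ring; 2 ring double bonds (4 π electrons) plus a heteroatom lone pair (2) give 6 π electrons. Since 6 = 4n+2 (n=1), ring A is aromatic (imidazole).
Ring B has only sp³ atoms, so it is not fully conjugated — not aromatic (1,4-dioxane).
Ring C is fully conjugated (every ring atom contributes a p orbital); 3 ring double bonds give 6 π electrons. That satisfies 4n+2 with n=1, so ring C is aromatic (pyridine).
Aromatic: A, C. Total: 2.

2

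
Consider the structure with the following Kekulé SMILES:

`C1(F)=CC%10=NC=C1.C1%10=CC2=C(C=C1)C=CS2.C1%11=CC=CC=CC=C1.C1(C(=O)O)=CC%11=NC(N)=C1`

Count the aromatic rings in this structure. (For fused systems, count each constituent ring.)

4

The SMILES encodes a six-membered ring of five carbons and one nitrogen with three alternating double bonds; a six-membered carbon ring with three alternating C=C double bonds, fused to a five-membered ring containing one sulfur and two C=C double bonds; an eight-membered carbon ring with four alternating C=C double bonds; a six-membered ring of five carbons and one nitrogen with three alternating double bonds.
The 6-membered ring with one nitrogen is fully conjugated (every ring atom contributes a p orbital); 3 ring double bonds give 6 π electrons. 6 = 4(1)+2, so it is aromatic (pyridine).
The fused 6/5-membered bicyclic (with one sulfur) is a single π system with 9 sp² atoms and 10 π electrons from ring double bonds plus a heteroatom lone pair. 10 = 4(2)+2, so the system is aromatic and both rings count as aromatic (benzothiophene).
The 8-membered ring has only sp² ring atoms; a planar conformation would have a fully conjugated π system of 8 electrons. But 8 = 4(2), which is 4n not 4n+2, so it is not aromatic (cyclooctatetraene) — cyclooctatetraene distorts into a non-planar tub to avoid antiaromaticity.
The second 6-membered ring with one nitrogen is planar and fully conjugated; 3 ring double bonds give 6 π electrons. Since 6 = 4n+2 (n=1), it is aromatic (pyridine).
4 of the 5 rings are aromatic. Total: 4.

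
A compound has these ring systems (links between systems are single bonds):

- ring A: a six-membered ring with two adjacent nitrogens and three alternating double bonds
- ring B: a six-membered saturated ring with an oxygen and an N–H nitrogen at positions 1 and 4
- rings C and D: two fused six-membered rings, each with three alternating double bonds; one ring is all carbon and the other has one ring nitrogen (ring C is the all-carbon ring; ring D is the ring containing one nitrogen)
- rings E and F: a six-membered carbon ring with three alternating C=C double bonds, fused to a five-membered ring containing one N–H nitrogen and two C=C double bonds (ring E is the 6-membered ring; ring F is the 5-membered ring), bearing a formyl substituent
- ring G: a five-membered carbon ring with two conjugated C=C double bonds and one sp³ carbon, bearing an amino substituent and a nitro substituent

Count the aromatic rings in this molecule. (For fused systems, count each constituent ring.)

Ring A is planar and fully conjugated; 3 ring double bonds give 6 π electrons. Since 6 = 4n+2 (n=1), ring A is aromatic (pyridazine).
Ring B has only sp³ atoms, so it is not fully conjugated — not aromatic (morpholine).
Rings C and D form a fused bicyclic system (with one nitrogen) with 10 sp² atoms and 10 π electrons from ring double bonds. 10 = 4(2)+2, so the system is aromatic and both rings count as aromatic (quinoline).
Rings E and F form a fused bicyclic system (with one N–H) with 9 sp² atoms and 10 π electrons from ring double bonds plus a heteroatom lone pair. 10 = 4(2)+2, so the system is aromatic and both rings count as aromatic (indole).
Ring G has one sp³ carbon, so it is not fully conjugated — not aromatic (cyclopentadiene).
Aromatic: A, C, D, E, F. Total: 5.

5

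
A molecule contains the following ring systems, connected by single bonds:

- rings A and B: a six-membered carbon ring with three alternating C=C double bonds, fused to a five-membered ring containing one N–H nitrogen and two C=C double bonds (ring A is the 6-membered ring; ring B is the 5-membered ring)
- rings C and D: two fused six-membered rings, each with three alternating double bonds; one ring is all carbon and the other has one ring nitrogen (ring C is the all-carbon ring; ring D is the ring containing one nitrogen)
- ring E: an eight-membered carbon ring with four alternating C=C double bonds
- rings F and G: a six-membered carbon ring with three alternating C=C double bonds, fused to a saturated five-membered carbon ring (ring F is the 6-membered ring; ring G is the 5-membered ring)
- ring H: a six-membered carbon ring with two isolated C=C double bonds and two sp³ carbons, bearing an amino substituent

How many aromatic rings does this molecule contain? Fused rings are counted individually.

Rings A and B form a fused bicyclic system (with one N–H) with 9 sp² atoms and 10 π electrons from ring double bonds plus a heteroatom lone pair. 10 = 4(2)+2, so the system is aromatic and both rings count as aromatic (indole).
Rings C and D form a fused bicyclic system (with one nitrogen) with 10 sp² atoms and 10 π electrons from ring double bonds. 10 = 4(2)+2, so the system is aromatic and both rings count as aromatic (quinoline).
Ring E has only sp² ring atoms; a planar conformation would have a fully conjugated π system of 8 electrons. But 8 = 4(2), which is 4n not 4n+2, so ring E is not aromatic (cyclooctatetraene) — cyclooctatetraene distorts into a non-planar tub to avoid antiaromaticity.
Ring F is fully conjugated (every ring atom contributes a p orbital); 3 ring double bonds give 6 π electrons. 6 = 4(1)+2, so ring F is aromatic (benzene ring).
Ring G has three sp³ carbons, so it is not fully conjugated — not aromatic (cyclopentane ring).
Ring H has two sp³ carbons, so it is not fully conjugated — not aromatic (1,4-cyclohexadiene).
Aromatic: A, B, C, D, F. Total: 5.

5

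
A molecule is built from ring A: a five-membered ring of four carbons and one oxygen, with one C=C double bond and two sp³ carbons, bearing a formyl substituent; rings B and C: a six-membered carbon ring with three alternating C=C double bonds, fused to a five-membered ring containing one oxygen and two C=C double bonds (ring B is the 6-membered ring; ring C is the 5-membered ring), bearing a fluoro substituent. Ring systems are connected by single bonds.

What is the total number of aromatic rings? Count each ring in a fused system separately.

Ring A has two sp³ carbons, so it is not fully conjugated — not aromatic (2,3-dihydrofuran).
Rings B and C form a fused bicyclic system (with one oxygen) with 9 sp² atoms and 10 π electrons from ring double bonds plus a heteroatom lone pair. 10 = 4(2)+2, so the system is aromatic and both rings count as aromatic (benzofuran).
Aromatic: B, C. Total: 2.

2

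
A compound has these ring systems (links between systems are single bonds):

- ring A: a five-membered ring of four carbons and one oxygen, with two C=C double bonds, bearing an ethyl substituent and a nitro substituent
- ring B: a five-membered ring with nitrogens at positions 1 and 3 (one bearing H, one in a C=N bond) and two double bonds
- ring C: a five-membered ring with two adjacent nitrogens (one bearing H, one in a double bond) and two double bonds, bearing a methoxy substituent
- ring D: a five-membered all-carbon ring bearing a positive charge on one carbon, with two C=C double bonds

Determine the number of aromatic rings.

Ring A is fully conjugated (every ring atom contributes a p orbital); 2 ring double bonds (4 π electrons) plus a heteroatom lone pair (2) give 6 π electrons. That satisfies 4n+2 with n=1, so ring A is aromatic (furan).
Ring B has a continuous p-orbital overlap around the ring; 2 ring double bonds (4 π electrons) plus a heteroatom lone pair (2) give 6 π electrons. Since 6 = 4n+2 (n=1), ring B is aromatic (imidazole).
Ring C is fully conjugated (every ring atom contributes a p orbital); 2 ring double bonds (4 π electrons) plus a heteroatom lone pair (2) give 6 π electrons. That satisfies 4n+2 with n=1, so ring C is aromatic (pyrazole).
Ring D has only sp² ring atoms; a planar conformation would have a fully conjugated π system of 4 electrons. But 4 = 4(1), which is 4n not 4n+2, so ring D is not aromatic (cyclopentadienyl cation).
Aromatic: A, B, C. Total: 3.

3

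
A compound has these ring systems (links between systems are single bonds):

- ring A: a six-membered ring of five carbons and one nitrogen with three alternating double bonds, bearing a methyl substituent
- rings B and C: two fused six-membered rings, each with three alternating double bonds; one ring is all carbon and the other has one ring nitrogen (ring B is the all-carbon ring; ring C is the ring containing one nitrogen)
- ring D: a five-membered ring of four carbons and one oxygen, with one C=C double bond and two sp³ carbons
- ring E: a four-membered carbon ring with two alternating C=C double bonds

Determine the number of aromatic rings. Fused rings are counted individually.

3

Ring A is fully conjugated (every ring atom contributes a p orbital); 3 ring double bonds give 6 π electrons. Since 6 = 4n+2 (n=1), ring A is aromatic (pyridine).
Rings B and C form a fused bicyclic system (with one nitrogen) with 10 sp² atoms and 10 π electrons from ring double bonds. 10 = 4(2)+2, so the system is aromatic and both rings count as aromatic (quinoline).
Ring D has two sp³ carbons, so it is not fully conjugated — not aromatic (2,3-dihydrofuran).
Ring E has only sp² ring atoms; a planar conformation would have a fully conjugated π system of 4 electrons. But 4 = 4(1), which is 4n not 4n+2, so ring E is not aromatic (cyclobutadiene) — cyclobutadiene is antiaromatic and distorts to a rectangle.
Aromatic: A, B, C. Total: 3.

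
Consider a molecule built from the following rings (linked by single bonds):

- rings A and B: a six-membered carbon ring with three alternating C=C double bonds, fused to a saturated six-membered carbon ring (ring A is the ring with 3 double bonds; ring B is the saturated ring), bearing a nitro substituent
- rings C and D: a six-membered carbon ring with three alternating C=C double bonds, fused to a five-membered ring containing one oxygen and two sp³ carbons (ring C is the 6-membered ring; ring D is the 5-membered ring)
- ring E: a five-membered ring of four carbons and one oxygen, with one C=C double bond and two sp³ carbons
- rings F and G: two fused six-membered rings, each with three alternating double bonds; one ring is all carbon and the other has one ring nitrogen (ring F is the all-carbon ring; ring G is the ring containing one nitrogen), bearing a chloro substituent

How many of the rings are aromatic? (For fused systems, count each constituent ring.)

Ring A has a continuous p-orbital overlap around the ring; 3 ring double bonds give 6 π electrons. 6 = 4(1)+2, so ring A is aromatic (benzene ring).
Ring B has four sp³ carbons, so it is not fully conjugated — not aromatic (cyclohexane ring).
Ring C has a continuous p-orbital overlap around the ring; 3 ring double bonds give 6 π electrons. Since 6 = 4n+2 (n=1), ring C is aromatic (benzene ring).
Ring D has two sp³ carbons, so it is not fully conjugated — not aromatic (oxolane ring).
Ring E has two sp³ carbons, so it is not fully conjugated — not aromatic (2,3-dihydrofuran).
Rings F and G form a fused bicyclic system (with one nitrogen) with 10 sp² atoms and 10 π electrons from ring double bonds. 10 = 4(2)+2, so the system is aromatic and both rings count as aromatic (quinoline).
Aromatic: A, C, F, G. Total: 4.

4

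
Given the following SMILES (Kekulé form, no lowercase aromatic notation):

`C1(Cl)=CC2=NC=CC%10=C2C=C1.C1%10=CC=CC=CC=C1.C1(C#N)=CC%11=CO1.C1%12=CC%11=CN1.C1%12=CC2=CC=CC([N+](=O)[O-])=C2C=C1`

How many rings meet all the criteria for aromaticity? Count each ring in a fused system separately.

6

The SMILES encodes two fused six-membered rings, each with three alternating double bonds; one ring is all carbon and the other has one ring nitrogen; an eight-membered carbon ring with four alternating C=C double bonds; a five-membered ring of four carbons and one oxygen, with two C=C double bonds; a five-membered ring of four carbons and one nitrogen bearing a hydrogen, with two C=C double bonds; two fused six-membered carbon rings, each with three alternating C=C double bonds.
The fused 6/6-membered bicyclic (with one nitrogen) is a single π system with 10 sp² atoms and 10 π electrons from ring double bonds. 10 = 4(2)+2, so the system is aromatic and both rings count as aromatic (quinoline).
The 8-membered ring has only sp² ring atoms; a planar conformation would have a fully conjugated π system of 8 electrons. But 8 = 4(2), which is 4n not 4n+2, so it is not aromatic (cyclooctatetraene) — cyclooctatetraene distorts into a non-planar tub to avoid antiaromaticity.
The 5-membered ring with one oxygen has a continuous p-orbital overlap around the ring; 2 ring double bonds (4 π electrons) plus a heteroatom lone pair (2) give 6 π electrons. 6 = 4(1)+2, so it is aromatic (furan).
The 5-membered ring with one N–H is planar and fully conjugated; 2 ring double bonds (4 π electrons) plus a heteroatom lone pair (2) give 6 π electrons. That satisfies 4n+2 with n=1, so it is aromatic (pyrrole).
The fused 6/6-membered bicyclic is a single π system with 10 sp² atoms and 10 π electrons from ring double bonds. 10 = 4(2)+2, so the system is aromatic and both rings count as aromatic (naphthalene).
6 of the 7 rings are aromatic. Total: 6.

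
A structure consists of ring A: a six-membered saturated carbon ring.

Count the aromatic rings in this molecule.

0

Ring A has only sp³ atoms, so it is not fully conjugated — not aromatic (cyclohexane).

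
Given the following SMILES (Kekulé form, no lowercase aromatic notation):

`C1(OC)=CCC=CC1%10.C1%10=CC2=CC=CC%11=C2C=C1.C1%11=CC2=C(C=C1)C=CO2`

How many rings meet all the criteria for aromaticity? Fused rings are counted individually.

4

The SMILES encodes a six-membered carbon ring with two isolated C=C double bonds and two sp³ carbons; two fused six-membered carbon rings, each with three alternating C=C double bonds; a six-membered carbon ring with three alternating C=C double bonds, fused to a five-membered ring containing one oxygen and two C=C double bonds.
The 6-membered ring has two sp³ carbons, so it is not fully conjugated — not aromatic (1,4-cyclohexadiene).
The fused 6/6-membered bicyclic is a single π system with 10 sp² atoms and 10 π electrons from ring double bonds. 10 = 4(2)+2, so the system is aromatic and both rings count as aromatic (naphthalene).
The fused 6/5-membered bicyclic (with one oxygen) is a single π system with 9 sp² atoms and 10 π electrons from ring double bonds plus a heteroatom lone pair. 10 = 4(2)+2, so the system is aromatic and both rings count as aromatic (benzofuran).
4 of the 5 rings are aromatic. Total: 4.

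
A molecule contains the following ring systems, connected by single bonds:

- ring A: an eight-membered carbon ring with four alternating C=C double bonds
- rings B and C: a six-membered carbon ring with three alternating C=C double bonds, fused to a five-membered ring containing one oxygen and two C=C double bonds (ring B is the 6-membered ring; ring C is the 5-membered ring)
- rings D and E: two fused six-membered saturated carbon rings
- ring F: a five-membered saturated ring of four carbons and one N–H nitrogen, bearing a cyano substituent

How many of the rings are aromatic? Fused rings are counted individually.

2

Ring A has only sp² ring atoms; a planar conformation would have a fully conjugated π system of 8 electrons. But 8 = 4(2), which is 4n not 4n+2, so ring A is not aromatic (cyclooctatetraene) — cyclooctatetraene distorts into a non-planar tub to avoid antiaromaticity.
Rings B and C form a fused bicyclic system (with one oxygen) with 9 sp² atoms and 10 π electrons from ring double bonds plus a heteroatom lone pair. 10 = 4(2)+2, so the system is aromatic and both rings count as aromatic (benzofuran).
Ring D has only sp³ atoms, so it is not fully conjugated — not aromatic (cyclohexane ring).
Ring E has only sp³ atoms, so it is not fully conjugated — not aromatic (cyclohexane ring).
Ring F has only sp³ atoms, so it is not fully conjugated — not aromatic (pyrrolidine).
Aromatic: B, C. Total: 2.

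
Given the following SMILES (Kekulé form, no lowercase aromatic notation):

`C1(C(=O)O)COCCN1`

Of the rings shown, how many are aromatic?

0

The SMILES encodes a six-membered saturated ring with an oxygen and an N–H nitrogen at positions 1 and 4.
The 6-membered ring with one oxygen and one N–H (1,4) has only sp³ atoms, so it is not fully conjugated — not aromatic (morpholine).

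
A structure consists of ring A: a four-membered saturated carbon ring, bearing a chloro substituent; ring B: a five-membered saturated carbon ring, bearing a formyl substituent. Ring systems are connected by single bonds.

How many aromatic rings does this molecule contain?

Ring A has only sp³ atoms, so it is not fully conjugated — not aromatic (cyclobutane).
Ring B has only sp³ atoms, so it is not fully conjugated — not aromatic (cyclopentane).
No ring is aromatic. Total: 0.

0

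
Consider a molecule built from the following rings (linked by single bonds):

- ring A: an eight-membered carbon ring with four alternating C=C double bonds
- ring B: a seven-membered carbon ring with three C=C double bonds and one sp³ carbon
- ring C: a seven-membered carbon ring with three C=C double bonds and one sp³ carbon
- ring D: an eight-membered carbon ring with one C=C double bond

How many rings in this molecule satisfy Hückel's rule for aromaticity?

Ring A has only sp² ring atoms; a planar conformation would have a fully conjugated π system of 8 electrons. But 8 = 4(2), which is 4n not 4n+2, so ring A is not aromatic (cyclooctatetraene) — cyclooctatetraene distorts into a non-planar tub to avoid antiaromaticity.
Ring B has one sp³ carbon, so it is not fully conjugated — not aromatic (cycloheptatriene).
Ring C has one sp³ carbon, so it is not fully conjugated — not aromatic (cycloheptatriene).
Ring D has six sp³ carbons, so it is not fully conjugated — not aromatic (cyclooctene).
No ring is aromatic. Total: 0.

0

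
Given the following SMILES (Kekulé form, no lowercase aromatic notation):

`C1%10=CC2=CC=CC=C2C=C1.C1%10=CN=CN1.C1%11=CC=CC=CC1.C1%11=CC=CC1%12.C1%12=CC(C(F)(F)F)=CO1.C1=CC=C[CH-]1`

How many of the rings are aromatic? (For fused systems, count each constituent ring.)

5

The SMILES encodes two fused six-membered carbon rings, each with three alternating C=C double bonds; a five-membered ring with nitrogens at positions 1 and 3 (one bearing H, one in a C=N bond) and two double bonds; a seven-membered carbon ring with three C=C double bonds and one sp³ carbon; a five-membered carbon ring with two conjugated C=C double bonds and one sp³ carbon; a five-membered ring of four carbons and one oxygen, with two C=C double bonds; a five-membered all-carbon ring bearing a negative charge on one carbon, with two C=C double bonds.
The fused 6/6-membered bicyclic is a single π system with 10 sp² atoms and 10 π electrons from ring double bonds. 10 = 4(2)+2, so the system is aromatic and both rings count as aromatic (naphthalene).
The 5-membered ring with two nitrogens (one N–H, one =N–) is planar and fully conjugated; 2 ring double bonds (4 π electrons) plus a heteroatom lone pair (2) give 6 π electrons. Since 6 = 4n+2 (n=1), it is aromatic (imidazole).
The 7-membered ring has one sp³ carbon, so it is not fully conjugated — not aromatic (cycloheptatriene).
The 5-membered ring has one sp³ carbon, so it is not fully conjugated — not aromatic (cyclopentadiene).
The 5-membered ring with one oxygen has a continuous p-orbital overlap around the ring; 2 ring double bonds (4 π electrons) plus a heteroatom lone pair (2) give 6 π electrons. That satisfies 4n+2 with n=1, so it is aromatic (furan).
The second 5-membered ring is fully conjugated (every ring atom contributes a p orbital); 2 ring double bonds (4 π electrons) plus the carbanion lone pair (2) give 6 π electrons. 6 = 4(1)+2, so it is aromatic (cyclopentadienyl anion).
5 of the 7 rings are aromatic. Total: 5.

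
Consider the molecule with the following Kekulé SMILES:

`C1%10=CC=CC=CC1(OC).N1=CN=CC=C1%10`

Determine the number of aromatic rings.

1

The SMILES encodes a seven-membered carbon ring with three C=C double bonds and one sp³ carbon; a six-membered ring with nitrogens at positions 1 and 3 and three alternating double bonds.
The 7-membered ring has one sp³ carbon, so it is not fully conjugated — not aromatic (cycloheptatriene).
The 6-membered ring with two nitrogens (1,3) is fully conjugated (every ring atom contributes a p orbital); 3 ring double bonds give 6 π electrons. Since 6 = 4n+2 (n=1), it is aromatic (pyrimidine).
1 of the 2 rings is aromatic. Total: 1.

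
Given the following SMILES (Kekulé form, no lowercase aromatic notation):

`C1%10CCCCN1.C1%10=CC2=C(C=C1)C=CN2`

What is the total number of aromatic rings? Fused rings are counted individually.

The SMILES encodes a six-membered saturated ring of five carbons and one N–H nitrogen; a six-membered carbon ring with three alternating C=C double bonds, fused to a five-membered ring containing one N–H nitrogen and two C=C double bonds.
The 6-membered ring with one N–H has only sp³ atoms, so it is not fully conjugated — not aromatic (piperidine).
The fused 6/5-membered bicyclic (with one N–H) is a single π system with 9 sp² atoms and 10 π electrons from ring double bonds plus a heteroatom lone pair. 10 = 4(2)+2, so the system is aromatic and both rings count as aromatic (indole).
2 of the 3 rings are aromatic. Total: 2.

2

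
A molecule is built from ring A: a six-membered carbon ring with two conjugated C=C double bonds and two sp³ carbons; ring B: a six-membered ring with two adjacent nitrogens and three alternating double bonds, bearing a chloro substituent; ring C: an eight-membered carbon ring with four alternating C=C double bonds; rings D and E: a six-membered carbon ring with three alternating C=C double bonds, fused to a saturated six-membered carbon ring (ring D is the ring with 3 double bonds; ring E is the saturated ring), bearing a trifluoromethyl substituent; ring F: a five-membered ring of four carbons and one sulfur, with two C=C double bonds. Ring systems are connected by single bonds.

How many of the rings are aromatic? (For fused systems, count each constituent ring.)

Ring A has two sp³ carbons, so it is not fully conjugated — not aromatic (1,3-cyclohexadiene).
Ring B is fully conjugated (every ring atom contributes a p orbital); 3 ring double bonds give 6 π electrons. 6 = 4(1)+2, so ring B is aromatic (pyridazine).
Ring C has only sp² ring atoms; a planar conformation would have a fully conjugated π system of 8 electrons. But 8 = 4(2), which is 4n not 4n+2, so ring C is not aromatic (cyclooctatetraene) — cyclooctatetraene distorts into a non-planar tub to avoid antiaromaticity.
Ring D is fully conjugated (every ring atom contributes a p orbital); 3 ring double bonds give 6 π electrons. Since 6 = 4n+2 (n=1), ring D is aromatic (benzene ring).
Ring E has four sp³ carbons, so it is not fully conjugated — not aromatic (cyclohexane ring).
Ring F is fully conjugated (every ring atom contributes a p orbital); 2 ring double bonds (4 π electrons) plus a heteroatom lone pair (2) give 6 π electrons. That satisfies 4n+2 with n=1, so ring F is aromatic (thiophene).
Aromatic: B, D, F. Total: 3.

3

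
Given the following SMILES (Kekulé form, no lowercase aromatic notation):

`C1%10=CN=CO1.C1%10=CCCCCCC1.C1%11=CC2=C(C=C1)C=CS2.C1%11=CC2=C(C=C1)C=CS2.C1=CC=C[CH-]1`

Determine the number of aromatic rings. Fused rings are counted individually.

6

The SMILES encodes a five-membered ring with an oxygen at position 1 and a nitrogen at position 3 (in a C=N bond), with two double bonds; an eight-membered carbon ring with one C=C double bond; a six-membered carbon ring with three alternating C=C double bonds, fused to a five-membered ring containing one sulfur and two C=C double bonds; a six-membered carbon ring with three alternating C=C double bonds, fused to a five-membered ring containing one sulfur and two C=C double bonds; a five-membered all-carbon ring bearing a negative charge on one carbon, with two C=C double bonds.
The 5-membered ring with one oxygen and one =N– is planar and fully conjugated; 2 ring double bonds (4 π electrons) plus a heteroatom lone pair (2) give 6 π electrons. 6 = 4(1)+2, so it is aromatic (oxazole).
The 8-membered ring has six sp³ carbons, so it is not fully conjugated — not aromatic (cyclooctene).
The fused 6/5-membered bicyclic (with one sulfur) is a single π system with 9 sp² atoms and 10 π electrons from ring double bonds plus a heteroatom lone pair. 10 = 4(2)+2, so the system is aromatic and both rings count as aromatic (benzothiophene).
The fused 6/5-membered bicyclic (with one sulfur) is a single π system with 9 sp² atoms and 10 π electrons from ring double bonds plus a heteroatom lone pair. 10 = 4(2)+2, so the system is aromatic and both rings count as aromatic (benzothiophene).
The 5-membered ring has a continuous p-orbital overlap around the ring; 2 ring double bonds (4 π electrons) plus the carbanion lone pair (2) give 6 π electrons. Since 6 = 4n+2 (n=1), it is aromatic (cyclopentadienyl anion).
6 of the 7 rings are aromatic. Total: 6.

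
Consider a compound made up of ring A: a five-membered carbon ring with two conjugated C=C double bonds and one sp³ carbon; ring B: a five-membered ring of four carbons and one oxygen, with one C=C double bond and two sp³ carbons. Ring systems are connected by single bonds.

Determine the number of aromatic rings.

Ring A has one sp³ carbon, so it is not fully conjugated — not aromatic (cyclopentadiene).
Ring B has two sp³ carbons, so it is not fully conjugated — not aromatic (2,3-dihydrofuran).
No ring is aromatic. Total: 0.

0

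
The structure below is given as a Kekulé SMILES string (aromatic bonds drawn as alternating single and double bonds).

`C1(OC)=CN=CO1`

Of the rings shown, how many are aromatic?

1

The SMILES encodes a five-membered ring with an oxygen at position 1 and a nitrogen at position 3 (in a C=N bond), with two double bonds.
The 5-membered ring with one oxygen and one =N– is fully conjugated (every ring atom contributes a p orbital); 2 ring double bonds (4 π electrons) plus a heteroatom lone pair (2) give 6 π electrons. Since 6 = 4n+2 (n=1), it is aromatic (oxazole).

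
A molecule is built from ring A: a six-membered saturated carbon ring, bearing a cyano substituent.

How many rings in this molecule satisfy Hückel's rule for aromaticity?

0

Ring A has only sp³ atoms, so it is not fully conjugated — not aromatic (cyclohexane).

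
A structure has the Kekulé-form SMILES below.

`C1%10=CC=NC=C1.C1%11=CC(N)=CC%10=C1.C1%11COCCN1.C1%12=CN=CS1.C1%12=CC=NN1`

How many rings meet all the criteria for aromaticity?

The SMILES encodes a six-membered ring of five carbons and one nitrogen with three alternating double bonds; a six-membered carbon ring with three alternating C=C double bonds; a six-membered saturated ring with an oxygen and an N–H nitrogen at positions 1 and 4; a five-membered ring with a sulfur at position 1 and a nitrogen at position 3 (in a C=N bond), with two double bonds; a five-membered ring with two adjacent nitrogens (one bearing H, one in a double bond) and two double bonds.
The 6-membered ring with one nitrogen is planar and fully conjugated; 3 ring double bonds give 6 π electrons. Since 6 = 4n+2 (n=1), it is aromatic (pyridine).
The 6-membered ring is fully conjugated (every ring atom contributes a p orbital); 3 ring double bonds give 6 π electrons. Since 6 = 4n+2 (n=1), it is aromatic (benzene).
The 6-membered ring with one oxygen and one N–H (1,4) has only sp³ atoms, so it is not fully conjugated — not aromatic (morpholine).
The 5-membered ring with one sulfur and one =N– has a continuous p-orbital overlap around the ring; 2 ring double bonds (4 π electrons) plus a heteroatom lone pair (2) give 6 π electrons. 6 = 4(1)+2, so it is aromatic (thiazole).
The 5-membered ring with two adjacent nitrogens (one N–H, one =N–) is planar and fully conjugated; 2 ring double bonds (4 π electrons) plus a heteroatom lone pair (2) give 6 π electrons. That satisfies 4n+2 with n=1, so it is aromatic (pyrazole).
4 of the 5 rings are aromatic. Total: 4.

4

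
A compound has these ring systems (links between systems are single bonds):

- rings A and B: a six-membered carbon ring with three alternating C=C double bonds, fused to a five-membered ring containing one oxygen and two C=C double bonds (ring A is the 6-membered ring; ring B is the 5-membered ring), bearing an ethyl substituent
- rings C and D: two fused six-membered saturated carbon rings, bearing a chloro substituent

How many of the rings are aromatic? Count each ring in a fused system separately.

2

Rings A and B form a fused bicyclic system (with one oxygen) with 9 sp² atoms and 10 π electrons from ring double bonds plus a heteroatom lone pair. 10 = 4(2)+2, so the system is aromatic and both rings count as aromatic (benzofuran).
Ring C has only sp³ atoms, so it is not fully conjugated — not aromatic (cyclohexane ring).
Ring D has only sp³ atoms, so it is not fully conjugated — not aromatic (cyclohexane ring).
Aromatic: A, B. Total: 2.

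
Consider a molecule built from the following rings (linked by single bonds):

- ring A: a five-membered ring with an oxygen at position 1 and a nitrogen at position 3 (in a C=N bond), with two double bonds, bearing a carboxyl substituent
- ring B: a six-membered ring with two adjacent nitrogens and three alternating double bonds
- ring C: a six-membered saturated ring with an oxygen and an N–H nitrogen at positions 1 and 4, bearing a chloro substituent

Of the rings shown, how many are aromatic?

2

Ring A has a continuous p-orbital overlap around the ring; 2 ring double bonds (4 π electrons) plus a heteroatom lone pair (2) give 6 π electrons. Since 6 = 4n+2 (n=1), ring A is aromatic (oxazole).
Ring B is planar and fully conjugated; 3 ring double bonds give 6 π electrons. Since 6 = 4n+2 (n=1), ring B is aromatic (pyridazine).
Ring C has only sp³ atoms, so it is not fully conjugated — not aromatic (morpholine).
Aromatic: A, B. Total: 2.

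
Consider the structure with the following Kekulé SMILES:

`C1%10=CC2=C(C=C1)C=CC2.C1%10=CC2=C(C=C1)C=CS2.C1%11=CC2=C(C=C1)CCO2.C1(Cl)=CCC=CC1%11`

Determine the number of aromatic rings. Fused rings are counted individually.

The SMILES encodes a six-membered carbon ring with three alternating C=C double bonds, fused to a five-membered carbon ring containing one C=C double bond and one sp³ carbon; a six-membered carbon ring with three alternating C=C double bonds, fused to a five-membered ring containing one sulfur and two C=C double bonds; a six-membered carbon ring with three alternating C=C double bonds, fused to a five-membered ring containing one oxygen and two sp³ carbons; a six-membered carbon ring with two isolated C=C double bonds and two sp³ carbons.
The 6-membered ring has a continuous p-orbital overlap around the ring; 3 ring double bonds give 6 π electrons. That satisfies 4n+2 with n=1, so it is aromatic (benzene ring).
The 5-membered ring has one sp³ carbon, so it is not fully conjugated — not aromatic (cyclopentene ring).
The fused 6/5-membered bicyclic (with one sulfur) is a single π system with 9 sp² atoms and 10 π electrons from ring double bonds plus a heteroatom lone pair. 10 = 4(2)+2, so the system is aromatic and both rings count as aromatic (benzothiophene).
The second 6-membered ring is planar and fully conjugated; 3 ring double bonds give 6 π electrons. 6 = 4(1)+2, so it is aromatic (benzene ring).
The 5-membered ring with one oxygen has two sp³ carbons, so it is not fully conjugated — not aromatic (oxolane ring).
The third 6-membered ring has two sp³ carbons, so it is not fully conjugated — not aromatic (1,4-cyclohexadiene).
4 of the 7 rings are aromatic. Total: 4.

4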